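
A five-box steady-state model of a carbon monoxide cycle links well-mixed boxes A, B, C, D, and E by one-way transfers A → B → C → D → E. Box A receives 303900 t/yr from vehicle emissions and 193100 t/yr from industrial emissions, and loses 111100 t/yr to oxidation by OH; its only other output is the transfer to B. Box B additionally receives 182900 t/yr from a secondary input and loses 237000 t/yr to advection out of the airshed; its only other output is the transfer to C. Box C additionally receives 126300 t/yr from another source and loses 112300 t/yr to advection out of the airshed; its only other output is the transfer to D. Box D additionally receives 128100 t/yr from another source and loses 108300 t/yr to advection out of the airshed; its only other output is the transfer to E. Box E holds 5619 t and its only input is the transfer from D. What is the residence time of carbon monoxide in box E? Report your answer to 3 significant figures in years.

Box A: F(A→B) = (303900 + 193100) − 111100 = 385900 t/yr.
Box B: F(B→C) = (385900 + 182900) − 237000 = 331800 t/yr.
Box C: F(C→D) = (331800 + 126300) − 112300 = 345800 t/yr.
Box D: F(D→E) = (345800 + 128100) − 108300 = 365600 t/yr.
Box E throughput = its input = 365600 t/yr; τ = 5619 / 365600 = 0.01537 yr.

0.0154 yr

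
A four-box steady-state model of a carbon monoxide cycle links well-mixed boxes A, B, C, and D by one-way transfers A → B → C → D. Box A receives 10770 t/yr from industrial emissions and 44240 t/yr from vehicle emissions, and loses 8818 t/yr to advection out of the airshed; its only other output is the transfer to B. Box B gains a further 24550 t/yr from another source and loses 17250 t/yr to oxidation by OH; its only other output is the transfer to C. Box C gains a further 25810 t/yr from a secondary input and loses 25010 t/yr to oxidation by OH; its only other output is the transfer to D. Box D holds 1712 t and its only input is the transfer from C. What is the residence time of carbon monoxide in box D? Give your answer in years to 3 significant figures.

Box A: F(A→B) = (10770 + 44240) − 8818 = 46192 t/yr.
Box B: F(B→C) = (46192 + 24550) − 17250 = 53492 t/yr.
Box C: F(C→D) = (53492 + 25810) − 25010 = 54292 t/yr.
Box D throughput = its input = 54292 t/yr; τ = 1712 / 54292 = 0.03153 yr.

0.0315 yr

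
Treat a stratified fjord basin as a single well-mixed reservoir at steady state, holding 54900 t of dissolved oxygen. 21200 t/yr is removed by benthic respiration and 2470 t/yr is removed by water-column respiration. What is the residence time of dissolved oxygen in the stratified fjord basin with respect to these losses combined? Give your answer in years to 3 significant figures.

2.32 yr

Total removal = 21200 + 2470 = 23670 t/yr.
τ = M / ΣF_out = 54900 / 23670 = 2.319 yr.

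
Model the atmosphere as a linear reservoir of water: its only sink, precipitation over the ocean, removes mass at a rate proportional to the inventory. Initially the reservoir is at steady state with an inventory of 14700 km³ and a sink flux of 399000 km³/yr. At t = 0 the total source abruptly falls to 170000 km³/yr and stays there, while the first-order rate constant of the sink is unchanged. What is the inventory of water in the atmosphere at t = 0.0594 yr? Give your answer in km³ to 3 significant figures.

Residence time τ = M₀/F₀ = 0.03684 yr. The eventual steady state is M_∞ = M₀·(F₁/F₀) = 14700 × 170000/399000 = 6263.2 km³.
The anomaly ΔM(t) = M(t) − M_∞ decays as ΔM₀·e^(−t/τ) with ΔM₀ = 14700 − 6263.2 = 8437 km³.
At t = 0.0594 yr, e^(−t/τ) = e^(−1.612) = 0.1994, so ΔM = 1683 km³ and M = 6263.2 + 1683 = 7945.7 km³.

7950 km³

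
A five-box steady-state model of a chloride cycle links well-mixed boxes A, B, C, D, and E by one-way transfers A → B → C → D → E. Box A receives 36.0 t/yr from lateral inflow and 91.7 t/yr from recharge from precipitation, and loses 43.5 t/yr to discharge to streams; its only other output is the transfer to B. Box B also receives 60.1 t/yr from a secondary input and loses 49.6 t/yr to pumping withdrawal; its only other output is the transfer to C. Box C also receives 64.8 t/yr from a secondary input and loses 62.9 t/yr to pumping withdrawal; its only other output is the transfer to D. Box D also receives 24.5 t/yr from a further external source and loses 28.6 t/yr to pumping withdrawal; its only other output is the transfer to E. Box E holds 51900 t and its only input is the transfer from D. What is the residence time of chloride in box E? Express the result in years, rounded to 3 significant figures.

Box A: F(A→B) = (36.0 + 91.7) − 43.5 = 84.200 t/yr.
Box B: F(B→C) = (84.200 + 60.1) − 49.6 = 94.700 t/yr.
Box C: F(C→D) = (94.700 + 64.8) − 62.9 = 96.600 t/yr.
Box D: F(D→E) = (96.600 + 24.5) − 28.6 = 92.500 t/yr.
Box E throughput = its input = 92.500 t/yr; τ = 51900 / 92.500 = 561.1 yr.

561 yr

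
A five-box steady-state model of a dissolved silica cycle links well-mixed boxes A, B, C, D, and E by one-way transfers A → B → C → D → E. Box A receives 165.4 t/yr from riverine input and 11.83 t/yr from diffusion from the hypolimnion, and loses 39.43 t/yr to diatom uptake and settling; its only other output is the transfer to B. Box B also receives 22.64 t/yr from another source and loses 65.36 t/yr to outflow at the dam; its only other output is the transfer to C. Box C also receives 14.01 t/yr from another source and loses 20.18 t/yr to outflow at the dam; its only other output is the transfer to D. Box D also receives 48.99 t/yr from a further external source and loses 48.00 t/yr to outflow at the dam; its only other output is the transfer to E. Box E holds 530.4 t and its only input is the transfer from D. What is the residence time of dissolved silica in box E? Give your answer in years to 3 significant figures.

5.90 yr

Box A: F(A→B) = (165.4 + 11.83) − 39.43 = 137.80 t/yr.
Box B: F(B→C) = (137.80 + 22.64) − 65.36 = 95.080 t/yr.
Box C: F(C→D) = (95.080 + 14.01) − 20.18 = 88.910 t/yr.
Box D: F(D→E) = (88.910 + 48.99) − 48.00 = 89.900 t/yr.
Box E throughput = its input = 89.900 t/yr; τ = 530.4 / 89.900 = 5.900 yr.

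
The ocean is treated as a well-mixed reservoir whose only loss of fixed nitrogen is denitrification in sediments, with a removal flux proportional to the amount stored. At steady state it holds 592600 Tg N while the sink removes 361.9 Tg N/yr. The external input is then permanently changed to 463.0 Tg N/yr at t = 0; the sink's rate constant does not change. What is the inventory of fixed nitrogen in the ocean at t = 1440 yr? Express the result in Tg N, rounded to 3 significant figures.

The sink rate constant is k = F₀/M₀ = 361.9/592600 = 0.0006107 yr⁻¹.
Solving dM/dt = F₁ − kM with M(0) = M₀ gives M(t) = F₁/k + (M₀ − F₁/k)·e^(−kt).
F₁/k = 463.0/0.0006107 = 758150 Tg N; kt = 0.0006107 × 1440 = 0.8794, e^(−kt) = 0.4150.
M(1440) = 758150 + (592600 − 758150) × 0.4150 = 758150 − 68710 = 689440 Tg N.

689000 Tg N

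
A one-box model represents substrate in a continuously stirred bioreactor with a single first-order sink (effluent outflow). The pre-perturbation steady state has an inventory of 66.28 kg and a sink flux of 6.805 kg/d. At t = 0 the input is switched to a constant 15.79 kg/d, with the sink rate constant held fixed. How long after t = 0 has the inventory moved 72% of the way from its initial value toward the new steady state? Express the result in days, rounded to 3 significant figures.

12.4 d

τ = M₀/F₀ = 66.28/6.805 = 9.740 d.
The remaining gap fraction is e^(−t/τ); 72% covered ⇒ e^(−t/τ) = 0.280.
t = −τ ln(0.280) = 9.740 × 1.273 = 12.40 d.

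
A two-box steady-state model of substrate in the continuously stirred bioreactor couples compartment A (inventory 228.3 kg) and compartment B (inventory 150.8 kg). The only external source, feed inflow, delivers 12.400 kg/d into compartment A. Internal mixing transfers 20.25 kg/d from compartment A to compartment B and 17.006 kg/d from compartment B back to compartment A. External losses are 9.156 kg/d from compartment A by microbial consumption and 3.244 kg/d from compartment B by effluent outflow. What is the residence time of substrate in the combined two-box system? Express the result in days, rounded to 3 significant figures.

Residence time in the combined system uses the total inventory and the total *external* removal — internal exchanges between the two boxes cancel.
M_total = 228.3 + 150.8 = 379.10 kg.
ΣF_external_out = 9.156 + 3.244 = 12.400 kg/d.
τ = M_total / ΣF_ext = 379.10 / 12.400 = 30.57 d.

30.6 d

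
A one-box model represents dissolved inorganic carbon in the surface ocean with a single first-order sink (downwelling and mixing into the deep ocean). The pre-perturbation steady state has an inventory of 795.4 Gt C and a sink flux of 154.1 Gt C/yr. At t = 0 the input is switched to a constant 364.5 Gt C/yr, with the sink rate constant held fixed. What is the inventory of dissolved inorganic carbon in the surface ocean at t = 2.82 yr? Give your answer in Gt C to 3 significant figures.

Residence time τ = M₀/F₀ = 5.162 yr. The eventual steady state is M_∞ = M₀·(F₁/F₀) = 795.4 × 364.5/154.1 = 1881.4 Gt C.
The anomaly ΔM(t) = M(t) − M_∞ decays as ΔM₀·e^(−t/τ) with ΔM₀ = 795.4 − 1881.4 = −1086 Gt C.
At t = 2.82 yr, e^(−t/τ) = e^(−0.5463) = 0.5791, so ΔM = −628.9 Gt C and M = 1881.4 − 628.9 = 1252.5 Gt C.

1250 Gt C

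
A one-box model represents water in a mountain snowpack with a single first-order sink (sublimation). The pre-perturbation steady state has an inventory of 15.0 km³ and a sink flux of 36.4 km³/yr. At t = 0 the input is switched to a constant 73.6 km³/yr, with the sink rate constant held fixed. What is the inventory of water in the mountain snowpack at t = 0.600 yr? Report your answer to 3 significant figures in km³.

26.8 km³

τ = M₀/F₀ = 15.0/36.4 = 0.4121 yr; rate constant k = 1/τ.
New steady state M_∞ = F₁/k = F₁·τ = 73.6 × 0.4121 = 30.330 km³.
M(t) = M_∞ + (M₀ − M_∞)·e^(−t/τ); t/τ = 0.600/0.4121 = 1.456, so e^(−t/τ) = 0.2332.
M(t) = 30.330 − 15.33 × 0.2332 = 26.755 km³.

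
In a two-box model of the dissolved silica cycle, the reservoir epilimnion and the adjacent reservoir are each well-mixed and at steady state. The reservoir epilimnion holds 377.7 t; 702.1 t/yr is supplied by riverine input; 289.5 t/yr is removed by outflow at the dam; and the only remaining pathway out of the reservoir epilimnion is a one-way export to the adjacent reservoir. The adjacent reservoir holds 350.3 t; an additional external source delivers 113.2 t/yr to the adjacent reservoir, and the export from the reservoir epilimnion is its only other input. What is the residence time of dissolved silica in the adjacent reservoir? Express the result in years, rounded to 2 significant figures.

Balance the reservoir epilimnion: ΣF_in = 702.10 t/yr.
Export to the adjacent reservoir = ΣF_in − (289.5) = 412.60 t/yr.
Total input to the adjacent reservoir = 412.60 + 113.2 = 525.80 t/yr; at steady state this equals its total output.
τ = M / F = 350.3 / 525.80 = 0.6662 yr.

0.67 yr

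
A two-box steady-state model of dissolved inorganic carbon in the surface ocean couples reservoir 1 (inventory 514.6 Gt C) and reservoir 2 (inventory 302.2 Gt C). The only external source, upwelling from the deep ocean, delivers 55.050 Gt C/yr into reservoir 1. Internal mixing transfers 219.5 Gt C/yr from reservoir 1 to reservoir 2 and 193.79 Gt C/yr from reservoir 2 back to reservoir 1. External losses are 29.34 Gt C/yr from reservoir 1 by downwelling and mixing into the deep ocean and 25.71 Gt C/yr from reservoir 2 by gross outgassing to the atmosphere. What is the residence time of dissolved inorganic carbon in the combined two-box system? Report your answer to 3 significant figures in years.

14.8 yr

Treat the two boxes together as one reservoir: the mixing fluxes between them are internal recycling, so τ = ΣM / Σ(external losses).
M_total = 514.6 + 302.2 = 816.80 Gt C.
ΣF_external_out = 29.34 + 25.71 = 55.050 Gt C/yr.
τ = M_total / ΣF_ext = 816.80 / 55.050 = 14.84 yr.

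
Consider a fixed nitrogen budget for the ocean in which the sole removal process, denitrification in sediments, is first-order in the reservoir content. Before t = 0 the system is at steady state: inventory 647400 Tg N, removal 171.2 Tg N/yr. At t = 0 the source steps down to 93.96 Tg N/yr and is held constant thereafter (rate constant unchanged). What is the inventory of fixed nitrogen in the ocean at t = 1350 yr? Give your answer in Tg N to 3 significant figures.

τ = M₀/F₀ = 647400/171.2 = 3782 yr; rate constant k = 1/τ.
New steady state M_∞ = F₁/k = F₁·τ = 93.96 × 3782 = 355310 Tg N.
M(t) = M_∞ + (M₀ − M_∞)·e^(−t/τ); t/τ = 1350/3782 = 0.3570, so e^(−t/τ) = 0.6998.
M(t) = 355310 + 292100 × 0.6998 = 559710 Tg N.

560000 Tg N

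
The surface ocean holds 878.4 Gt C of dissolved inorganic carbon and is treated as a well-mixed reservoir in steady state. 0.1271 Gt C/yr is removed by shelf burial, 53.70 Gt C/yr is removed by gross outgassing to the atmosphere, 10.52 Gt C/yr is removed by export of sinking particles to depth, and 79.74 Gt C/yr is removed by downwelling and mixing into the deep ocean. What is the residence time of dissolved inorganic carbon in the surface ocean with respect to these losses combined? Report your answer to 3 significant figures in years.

6.10 yr

Total removal = 0.1271 + 53.70 + 10.52 + 79.74 = 144.09 Gt C/yr.
τ = M / ΣF_out = 878.4 / 144.09 = 6.096 yr.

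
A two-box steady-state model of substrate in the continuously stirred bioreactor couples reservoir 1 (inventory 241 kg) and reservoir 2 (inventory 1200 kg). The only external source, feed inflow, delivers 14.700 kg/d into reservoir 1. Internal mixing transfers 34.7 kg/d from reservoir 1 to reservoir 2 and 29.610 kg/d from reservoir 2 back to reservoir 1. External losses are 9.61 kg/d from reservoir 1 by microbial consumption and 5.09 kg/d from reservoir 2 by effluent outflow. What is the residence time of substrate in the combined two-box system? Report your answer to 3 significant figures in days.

For the system as a whole, the A↔B exchange is internal and contributes nothing to the throughput; only the external sinks remove mass.
M_total = 241 + 1200 = 1441.0 kg.
ΣF_external_out = 9.61 + 5.09 = 14.700 kg/d.
τ = M_total / ΣF_ext = 1441.0 / 14.700 = 98.03 d.

98.0 d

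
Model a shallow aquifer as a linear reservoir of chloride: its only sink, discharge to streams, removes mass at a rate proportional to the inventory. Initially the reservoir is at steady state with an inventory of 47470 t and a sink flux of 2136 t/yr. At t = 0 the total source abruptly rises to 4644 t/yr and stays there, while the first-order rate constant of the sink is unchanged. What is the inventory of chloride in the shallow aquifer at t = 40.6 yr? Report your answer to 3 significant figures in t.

Residence time τ = M₀/F₀ = 22.22 yr. The eventual steady state is M_∞ = M₀·(F₁/F₀) = 47470 × 4644/2136 = 103210 t.
The anomaly ΔM(t) = M(t) − M_∞ decays as ΔM₀·e^(−t/τ) with ΔM₀ = 47470 − 103210 = −55740 t.
At t = 40.6 yr, e^(−t/τ) = e^(−1.827) = 0.1609, so ΔM = −8969 t and M = 103210 − 8969 = 94238 t.

94200 t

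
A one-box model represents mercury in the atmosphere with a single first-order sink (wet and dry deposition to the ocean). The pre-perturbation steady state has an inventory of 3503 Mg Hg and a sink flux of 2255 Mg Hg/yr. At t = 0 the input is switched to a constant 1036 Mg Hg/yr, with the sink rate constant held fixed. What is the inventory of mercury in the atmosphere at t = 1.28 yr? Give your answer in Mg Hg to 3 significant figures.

Residence time τ = M₀/F₀ = 1.553 yr. The eventual steady state is M_∞ = M₀·(F₁/F₀) = 3503 × 1036/2255 = 1609.4 Mg Hg.
The anomaly ΔM(t) = M(t) − M_∞ decays as ΔM₀·e^(−t/τ) with ΔM₀ = 3503 − 1609.4 = 1894 Mg Hg.
At t = 1.28 yr, e^(−t/τ) = e^(−0.8240) = 0.4387, so ΔM = 830.7 Mg Hg and M = 1609.4 + 830.7 = 2440.1 Mg Hg.

2440 Mg Hg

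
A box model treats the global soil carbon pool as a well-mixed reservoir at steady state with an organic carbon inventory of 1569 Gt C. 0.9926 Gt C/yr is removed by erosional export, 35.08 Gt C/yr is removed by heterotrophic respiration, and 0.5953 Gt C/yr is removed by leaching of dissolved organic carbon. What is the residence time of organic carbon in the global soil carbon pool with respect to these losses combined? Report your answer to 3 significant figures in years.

Total removal = 0.9926 + 35.08 + 0.5953 = 36.668 Gt C/yr.
τ = M / ΣF_out = 1569 / 36.668 = 42.79 yr.

42.8 yr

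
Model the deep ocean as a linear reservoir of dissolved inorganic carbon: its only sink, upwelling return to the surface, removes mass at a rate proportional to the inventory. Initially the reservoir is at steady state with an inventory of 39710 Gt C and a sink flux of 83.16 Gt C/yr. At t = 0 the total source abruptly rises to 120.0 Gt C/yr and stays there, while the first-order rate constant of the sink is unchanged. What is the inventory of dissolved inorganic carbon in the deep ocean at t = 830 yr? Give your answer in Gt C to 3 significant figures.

54200 Gt C

Residence time τ = M₀/F₀ = 477.5 yr. The eventual steady state is M_∞ = M₀·(F₁/F₀) = 39710 × 120.0/83.16 = 57302 Gt C.
The anomaly ΔM(t) = M(t) − M_∞ decays as ΔM₀·e^(−t/τ) with ΔM₀ = 39710 − 57302 = −17590 Gt C.
At t = 830 yr, e^(−t/τ) = e^(−1.738) = 0.1758, so ΔM = −3093 Gt C and M = 57302 − 3093 = 54208 Gt C.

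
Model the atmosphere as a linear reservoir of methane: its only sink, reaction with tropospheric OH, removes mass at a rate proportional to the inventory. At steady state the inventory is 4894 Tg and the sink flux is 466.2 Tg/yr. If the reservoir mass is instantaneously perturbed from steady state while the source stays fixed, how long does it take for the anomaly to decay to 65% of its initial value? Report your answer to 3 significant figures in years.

4.52 yr

For a linear reservoir the anomaly decays as exp(−t/τ) with τ = M/F = 4894/466.2 = 10.50 yr.
exp(−t/τ) = 0.65 ⇒ t = −τ ln(0.65) = 10.50 × 0.4308 = 4.522 yr.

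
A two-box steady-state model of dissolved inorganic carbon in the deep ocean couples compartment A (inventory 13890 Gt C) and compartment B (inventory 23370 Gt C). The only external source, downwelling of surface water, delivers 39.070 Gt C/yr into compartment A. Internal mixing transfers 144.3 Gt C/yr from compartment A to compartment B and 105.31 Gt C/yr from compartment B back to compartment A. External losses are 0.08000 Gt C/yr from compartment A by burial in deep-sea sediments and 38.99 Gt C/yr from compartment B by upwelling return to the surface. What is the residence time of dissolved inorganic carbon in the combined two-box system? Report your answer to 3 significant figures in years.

954 yr

Treat the two boxes together as one reservoir: the mixing fluxes between them are internal recycling, so τ = ΣM / Σ(external losses).
M_total = 13890 + 23370 = 37260 Gt C.
ΣF_external_out = 0.08000 + 38.99 = 39.070 Gt C/yr.
τ = M_total / ΣF_ext = 37260 / 39.070 = 953.7 yr.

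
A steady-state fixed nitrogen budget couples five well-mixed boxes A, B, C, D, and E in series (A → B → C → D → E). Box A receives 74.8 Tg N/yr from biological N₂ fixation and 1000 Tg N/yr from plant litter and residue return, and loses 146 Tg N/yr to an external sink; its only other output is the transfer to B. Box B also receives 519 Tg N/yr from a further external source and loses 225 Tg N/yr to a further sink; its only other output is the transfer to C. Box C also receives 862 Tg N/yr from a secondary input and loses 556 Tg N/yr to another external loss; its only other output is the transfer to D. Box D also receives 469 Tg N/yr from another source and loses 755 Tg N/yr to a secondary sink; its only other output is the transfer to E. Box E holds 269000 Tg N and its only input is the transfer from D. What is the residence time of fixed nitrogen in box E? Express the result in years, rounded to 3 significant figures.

216 yr

Box A: F(A→B) = (74.8 + 1000) − 146 = 928.80 Tg N/yr.
Box B: F(B→C) = (928.80 + 519) − 225 = 1222.8 Tg N/yr.
Box C: F(C→D) = (1222.8 + 862) − 556 = 1528.8 Tg N/yr.
Box D: F(D→E) = (1528.8 + 469) − 755 = 1242.8 Tg N/yr.
Box E throughput = its input = 1242.8 Tg N/yr; τ = 269000 / 1242.8 = 216.4 yr.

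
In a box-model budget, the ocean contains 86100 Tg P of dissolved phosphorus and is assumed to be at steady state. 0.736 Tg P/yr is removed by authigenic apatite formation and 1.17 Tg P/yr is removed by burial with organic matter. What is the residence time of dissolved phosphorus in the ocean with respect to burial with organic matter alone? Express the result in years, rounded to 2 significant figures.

74000 yr

Residence time with respect to a single sink: τ = M / F_sink.
τ = 86100 / 1.17 = 73590 yr.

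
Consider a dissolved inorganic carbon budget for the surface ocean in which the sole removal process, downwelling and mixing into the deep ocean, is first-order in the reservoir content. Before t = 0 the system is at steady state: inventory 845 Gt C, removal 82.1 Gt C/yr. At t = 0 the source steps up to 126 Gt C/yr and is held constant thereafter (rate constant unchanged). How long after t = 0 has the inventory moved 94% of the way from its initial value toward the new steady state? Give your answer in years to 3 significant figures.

29.0 yr

τ = M₀/F₀ = 845/82.1 = 10.29 yr.
The remaining gap fraction is e^(−t/τ); 94% covered ⇒ e^(−t/τ) = 0.0600.
t = −τ ln(0.0600) = 10.29 × 2.813 = 28.96 yr.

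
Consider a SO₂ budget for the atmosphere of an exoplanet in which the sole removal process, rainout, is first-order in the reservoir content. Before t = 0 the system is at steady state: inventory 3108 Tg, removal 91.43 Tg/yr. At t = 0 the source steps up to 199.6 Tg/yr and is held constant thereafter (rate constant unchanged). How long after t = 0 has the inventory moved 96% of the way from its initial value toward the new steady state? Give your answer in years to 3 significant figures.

109 yr

τ = M₀/F₀ = 3108/91.43 = 33.99 yr.
The remaining gap fraction is e^(−t/τ); 96% covered ⇒ e^(−t/τ) = 0.0400.
t = −τ ln(0.0400) = 33.99 × 3.219 = 109.4 yr.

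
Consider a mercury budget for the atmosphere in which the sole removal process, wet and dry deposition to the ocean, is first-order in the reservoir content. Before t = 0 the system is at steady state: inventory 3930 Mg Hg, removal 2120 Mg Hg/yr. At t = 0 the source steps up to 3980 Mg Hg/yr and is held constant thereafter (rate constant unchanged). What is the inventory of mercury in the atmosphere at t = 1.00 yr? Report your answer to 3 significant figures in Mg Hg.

Residence time τ = M₀/F₀ = 1.854 yr. The eventual steady state is M_∞ = M₀·(F₁/F₀) = 3930 × 3980/2120 = 7378.0 Mg Hg.
The anomaly ΔM(t) = M(t) − M_∞ decays as ΔM₀·e^(−t/τ) with ΔM₀ = 3930 − 7378.0 = −3448 Mg Hg.
At t = 1.00 yr, e^(−t/τ) = e^(−0.5394) = 0.5831, so ΔM = −2010 Mg Hg and M = 7378.0 − 2010 = 5367.6 Mg Hg.

5370 Mg Hg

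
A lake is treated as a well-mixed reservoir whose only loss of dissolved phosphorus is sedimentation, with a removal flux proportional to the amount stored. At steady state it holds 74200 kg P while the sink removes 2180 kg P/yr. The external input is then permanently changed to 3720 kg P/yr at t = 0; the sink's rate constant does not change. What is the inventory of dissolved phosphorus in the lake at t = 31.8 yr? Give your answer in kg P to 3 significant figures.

106000 kg P

Residence time τ = M₀/F₀ = 34.04 yr. The eventual steady state is M_∞ = M₀·(F₁/F₀) = 74200 × 3720/2180 = 126620 kg P.
The anomaly ΔM(t) = M(t) − M_∞ decays as ΔM₀·e^(−t/τ) with ΔM₀ = 74200 − 126620 = −52420 kg P.
At t = 31.8 yr, e^(−t/τ) = e^(−0.9343) = 0.3929, so ΔM = −20590 kg P and M = 126620 − 20590 = 106020 kg P.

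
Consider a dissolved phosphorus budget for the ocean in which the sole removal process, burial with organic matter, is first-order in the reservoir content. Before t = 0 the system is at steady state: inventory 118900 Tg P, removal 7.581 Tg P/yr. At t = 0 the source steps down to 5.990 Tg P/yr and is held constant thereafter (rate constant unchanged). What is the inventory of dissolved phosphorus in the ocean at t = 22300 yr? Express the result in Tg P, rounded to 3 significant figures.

100000 Tg P

Residence time τ = M₀/F₀ = 15680 yr. The eventual steady state is M_∞ = M₀·(F₁/F₀) = 118900 × 5.990/7.581 = 93947 Tg P.
The anomaly ΔM(t) = M(t) − M_∞ decays as ΔM₀·e^(−t/τ) with ΔM₀ = 118900 − 93947 = 24950 Tg P.
At t = 22300 yr, e^(−t/τ) = e^(−1.422) = 0.2413, so ΔM = 6020 Tg P and M = 93947 + 6020 = 99967 Tg P.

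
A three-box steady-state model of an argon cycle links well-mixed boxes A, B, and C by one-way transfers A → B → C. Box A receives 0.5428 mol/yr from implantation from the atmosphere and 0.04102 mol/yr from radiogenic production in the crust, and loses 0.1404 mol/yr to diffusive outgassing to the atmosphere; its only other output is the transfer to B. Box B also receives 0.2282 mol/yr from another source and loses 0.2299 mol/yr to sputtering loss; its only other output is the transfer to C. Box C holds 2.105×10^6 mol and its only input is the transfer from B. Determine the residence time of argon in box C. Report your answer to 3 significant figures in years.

Box A: F(A→B) = (0.5428 + 0.04102) − 0.1404 = 0.44342 mol/yr.
Box B: F(B→C) = (0.44342 + 0.2282) − 0.2299 = 0.44172 mol/yr.
Box C throughput = its input = 0.44172 mol/yr; τ = 2.105×10^6 / 0.44172 = 4.765×10^6 yr.

4.77×10^6 yr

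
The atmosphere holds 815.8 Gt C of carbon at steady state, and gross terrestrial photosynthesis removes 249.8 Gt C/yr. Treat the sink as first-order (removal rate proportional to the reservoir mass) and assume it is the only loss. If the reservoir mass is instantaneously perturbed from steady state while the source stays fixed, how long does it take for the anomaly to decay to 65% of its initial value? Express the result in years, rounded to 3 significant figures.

1.41 yr

For a linear reservoir the anomaly decays as exp(−t/τ) with τ = M/F = 815.8/249.8 = 3.266 yr.
exp(−t/τ) = 0.65 ⇒ t = −τ ln(0.65) = 3.266 × 0.4308 = 1.407 yr.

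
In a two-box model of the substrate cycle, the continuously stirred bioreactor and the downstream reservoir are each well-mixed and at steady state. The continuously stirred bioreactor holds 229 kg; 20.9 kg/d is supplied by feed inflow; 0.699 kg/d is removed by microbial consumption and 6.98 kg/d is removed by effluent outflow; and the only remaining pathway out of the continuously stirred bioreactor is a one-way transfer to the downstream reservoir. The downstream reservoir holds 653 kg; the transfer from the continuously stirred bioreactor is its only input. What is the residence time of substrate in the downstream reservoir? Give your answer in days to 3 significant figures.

Balance the continuously stirred bioreactor: ΣF_in = 20.900 kg/d.
Transfer to the downstream reservoir = ΣF_in − (0.699 + 6.98) = 13.221 kg/d.
At steady state the output of the downstream reservoir equals its input, 13.221 kg/d.
τ = M / F = 653 / 13.221 = 49.39 d.

49.4 d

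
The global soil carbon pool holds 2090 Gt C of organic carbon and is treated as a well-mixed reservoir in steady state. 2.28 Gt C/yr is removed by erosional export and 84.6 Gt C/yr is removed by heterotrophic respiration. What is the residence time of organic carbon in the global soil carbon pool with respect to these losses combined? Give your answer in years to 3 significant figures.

24.1 yr

Total removal = 2.280 + 84.60 = 86.880 Gt C/yr.
τ = M / ΣF_out = 2090 / 86.880 = 24.06 yr.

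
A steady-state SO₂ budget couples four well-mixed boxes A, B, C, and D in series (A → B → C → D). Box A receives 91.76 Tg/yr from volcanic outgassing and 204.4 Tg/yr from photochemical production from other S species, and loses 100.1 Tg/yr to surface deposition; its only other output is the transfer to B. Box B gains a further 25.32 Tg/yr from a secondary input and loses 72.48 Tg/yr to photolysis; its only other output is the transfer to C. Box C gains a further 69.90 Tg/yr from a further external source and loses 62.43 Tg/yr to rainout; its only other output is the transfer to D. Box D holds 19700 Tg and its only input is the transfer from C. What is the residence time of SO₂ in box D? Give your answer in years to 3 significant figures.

Box A: F(A→B) = (91.76 + 204.4) − 100.1 = 196.06 Tg/yr.
Box B: F(B→C) = (196.06 + 25.32) − 72.48 = 148.90 Tg/yr.
Box C: F(C→D) = (148.90 + 69.90) − 62.43 = 156.37 Tg/yr.
Box D throughput = its input = 156.37 Tg/yr; τ = 19700 / 156.37 = 126.0 yr.

126 yr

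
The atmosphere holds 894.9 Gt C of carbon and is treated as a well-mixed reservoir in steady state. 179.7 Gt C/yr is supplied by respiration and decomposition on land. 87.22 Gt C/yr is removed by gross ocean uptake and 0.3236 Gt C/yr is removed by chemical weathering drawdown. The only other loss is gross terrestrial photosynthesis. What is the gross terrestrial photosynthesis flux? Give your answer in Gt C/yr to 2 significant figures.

At steady state ΣF_in = ΣF_out.
ΣF_in = 179.70 Gt C/yr.
Gross terrestrial photosynthesis flux = ΣF_in − (87.22 + 0.3236) = 179.70 − 87.54 = 92.16 Gt C/yr.

92 Gt C/yr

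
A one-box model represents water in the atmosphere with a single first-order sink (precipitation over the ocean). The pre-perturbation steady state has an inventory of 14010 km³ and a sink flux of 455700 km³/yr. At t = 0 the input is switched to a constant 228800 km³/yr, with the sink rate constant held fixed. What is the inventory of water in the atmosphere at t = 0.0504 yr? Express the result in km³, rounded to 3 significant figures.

τ = M₀/F₀ = 14010/455700 = 0.03074 yr; rate constant k = 1/τ.
New steady state M_∞ = F₁/k = F₁·τ = 228800 × 0.03074 = 7034.2 km³.
M(t) = M_∞ + (M₀ − M_∞)·e^(−t/τ); t/τ = 0.0504/0.03074 = 1.639, so e^(−t/τ) = 0.1941.
M(t) = 7034.2 + 6976 × 0.1941 = 8388.3 km³.

8390 km³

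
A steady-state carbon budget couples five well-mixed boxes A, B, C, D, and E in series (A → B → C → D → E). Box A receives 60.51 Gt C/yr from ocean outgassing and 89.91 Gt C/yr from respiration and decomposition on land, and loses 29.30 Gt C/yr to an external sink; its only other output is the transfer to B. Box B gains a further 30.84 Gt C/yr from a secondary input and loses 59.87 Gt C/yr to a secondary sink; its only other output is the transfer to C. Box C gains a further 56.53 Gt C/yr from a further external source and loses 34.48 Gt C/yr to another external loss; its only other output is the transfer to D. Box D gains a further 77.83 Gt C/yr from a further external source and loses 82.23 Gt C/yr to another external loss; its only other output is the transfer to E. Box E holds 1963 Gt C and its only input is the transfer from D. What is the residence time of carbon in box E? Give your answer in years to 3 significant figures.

Box A: F(A→B) = (60.51 + 89.91) − 29.30 = 121.12 Gt C/yr.
Box B: F(B→C) = (121.12 + 30.84) − 59.87 = 92.090 Gt C/yr.
Box C: F(C→D) = (92.090 + 56.53) − 34.48 = 114.14 Gt C/yr.
Box D: F(D→E) = (114.14 + 77.83) − 82.23 = 109.74 Gt C/yr.
Box E throughput = its input = 109.74 Gt C/yr; τ = 1963 / 109.74 = 17.89 yr.

17.9 yr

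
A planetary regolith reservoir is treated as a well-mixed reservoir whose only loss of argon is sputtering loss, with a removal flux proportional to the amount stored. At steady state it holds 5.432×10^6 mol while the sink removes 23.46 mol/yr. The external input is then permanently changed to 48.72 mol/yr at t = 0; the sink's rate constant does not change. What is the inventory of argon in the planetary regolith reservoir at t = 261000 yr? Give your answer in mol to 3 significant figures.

τ = M₀/F₀ = 5.432×10^6/23.46 = 231500 yr; rate constant k = 1/τ.
New steady state M_∞ = F₁/k = F₁·τ = 48.72 × 231500 = 1.1281×10^7 mol.
M(t) = M_∞ + (M₀ − M_∞)·e^(−t/τ); t/τ = 261000/231500 = 1.127, so e^(−t/τ) = 0.3239.
M(t) = 1.1281×10^7 − 5.849×10^6 × 0.3239 = 9.3862×10^6 mol.

9.39×10^6 mol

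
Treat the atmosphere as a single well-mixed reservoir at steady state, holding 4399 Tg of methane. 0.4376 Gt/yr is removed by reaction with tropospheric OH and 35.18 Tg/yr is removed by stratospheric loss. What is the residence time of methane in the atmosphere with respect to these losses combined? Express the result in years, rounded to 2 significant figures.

Convert the reaction with tropospheric OH flux: 0.4376 Gt/yr = 437.6 Tg/yr.
Total removal = 437.6 + 35.18 = 472.78 Tg/yr.
τ = M / ΣF_out = 4399 / 472.78 = 9.305 yr.

9.3 yr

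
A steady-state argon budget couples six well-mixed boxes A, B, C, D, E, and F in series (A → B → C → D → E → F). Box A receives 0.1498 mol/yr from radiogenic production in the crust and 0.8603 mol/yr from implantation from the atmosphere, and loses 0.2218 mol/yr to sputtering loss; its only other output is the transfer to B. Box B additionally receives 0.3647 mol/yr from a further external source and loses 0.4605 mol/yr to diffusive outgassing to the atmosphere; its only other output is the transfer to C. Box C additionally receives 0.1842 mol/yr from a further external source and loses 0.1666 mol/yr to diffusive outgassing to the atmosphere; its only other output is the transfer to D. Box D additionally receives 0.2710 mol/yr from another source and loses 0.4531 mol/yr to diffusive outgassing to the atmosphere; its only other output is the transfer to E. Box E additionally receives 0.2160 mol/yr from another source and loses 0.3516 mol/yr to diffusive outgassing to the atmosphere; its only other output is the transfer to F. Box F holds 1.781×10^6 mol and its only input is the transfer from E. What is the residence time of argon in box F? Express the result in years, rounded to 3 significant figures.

4.54×10^6 yr

Box A: F(A→B) = (0.1498 + 0.8603) − 0.2218 = 0.78830 mol/yr.
Box B: F(B→C) = (0.78830 + 0.3647) − 0.4605 = 0.69250 mol/yr.
Box C: F(C→D) = (0.69250 + 0.1842) − 0.1666 = 0.71010 mol/yr.
Box D: F(D→E) = (0.71010 + 0.2710) − 0.4531 = 0.52800 mol/yr.
Box E: F(E→F) = (0.52800 + 0.2160) − 0.3516 = 0.39240 mol/yr.
Box F throughput = its input = 0.39240 mol/yr; τ = 1.781×10^6 / 0.39240 = 4.539×10^6 yr.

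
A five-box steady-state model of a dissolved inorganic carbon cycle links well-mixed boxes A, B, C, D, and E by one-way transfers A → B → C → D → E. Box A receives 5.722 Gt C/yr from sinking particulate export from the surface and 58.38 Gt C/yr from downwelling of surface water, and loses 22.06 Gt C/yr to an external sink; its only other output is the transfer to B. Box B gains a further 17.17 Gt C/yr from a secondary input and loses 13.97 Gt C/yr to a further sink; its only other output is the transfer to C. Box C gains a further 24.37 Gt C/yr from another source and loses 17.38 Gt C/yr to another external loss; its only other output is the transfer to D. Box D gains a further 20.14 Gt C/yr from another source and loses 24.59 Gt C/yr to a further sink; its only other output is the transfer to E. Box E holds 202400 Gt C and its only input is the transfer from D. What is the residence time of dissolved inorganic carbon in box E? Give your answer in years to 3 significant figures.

4240 yr

Box A: F(A→B) = (5.722 + 58.38) − 22.06 = 42.042 Gt C/yr.
Box B: F(B→C) = (42.042 + 17.17) − 13.97 = 45.242 Gt C/yr.
Box C: F(C→D) = (45.242 + 24.37) − 17.38 = 52.232 Gt C/yr.
Box D: F(D→E) = (52.232 + 20.14) − 24.59 = 47.782 Gt C/yr.
Box E throughput = its input = 47.782 Gt C/yr; τ = 202400 / 47.782 = 4236 yr.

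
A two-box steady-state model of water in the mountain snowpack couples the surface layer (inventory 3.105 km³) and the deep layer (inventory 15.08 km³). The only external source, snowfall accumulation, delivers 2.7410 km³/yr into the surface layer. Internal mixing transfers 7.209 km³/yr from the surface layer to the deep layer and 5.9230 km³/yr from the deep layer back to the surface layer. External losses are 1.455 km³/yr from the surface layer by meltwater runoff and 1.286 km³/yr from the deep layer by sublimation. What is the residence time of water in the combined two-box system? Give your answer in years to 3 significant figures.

6.63 yr

Residence time in the combined system uses the total inventory and the total *external* removal — internal exchanges between the two boxes cancel.
M_total = 3.105 + 15.08 = 18.185 km³.
ΣF_external_out = 1.455 + 1.286 = 2.7410 km³/yr.
τ = M_total / ΣF_ext = 18.185 / 2.7410 = 6.634 yr.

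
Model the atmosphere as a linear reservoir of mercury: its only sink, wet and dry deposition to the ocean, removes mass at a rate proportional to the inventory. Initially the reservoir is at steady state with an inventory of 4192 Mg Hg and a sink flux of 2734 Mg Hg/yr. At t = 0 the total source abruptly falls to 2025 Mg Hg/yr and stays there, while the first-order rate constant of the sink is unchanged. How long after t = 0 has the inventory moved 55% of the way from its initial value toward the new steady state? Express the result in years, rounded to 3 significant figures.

τ = M₀/F₀ = 4192/2734 = 1.533 yr.
The remaining gap fraction is e^(−t/τ); 55% covered ⇒ e^(−t/τ) = 0.450.
t = −τ ln(0.450) = 1.533 × 0.7985 = 1.224 yr.

1.22 yr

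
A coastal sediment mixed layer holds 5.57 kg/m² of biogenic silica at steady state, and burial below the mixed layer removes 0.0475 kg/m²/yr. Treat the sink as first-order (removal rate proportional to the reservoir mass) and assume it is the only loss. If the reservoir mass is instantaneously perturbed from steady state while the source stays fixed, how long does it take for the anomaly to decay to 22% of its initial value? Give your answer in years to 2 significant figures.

For a linear reservoir the anomaly decays as exp(−t/τ) with τ = M/F = 5.57/0.0475 = 117.3 yr.
exp(−t/τ) = 0.22 ⇒ t = −τ ln(0.22) = 117.3 × 1.514 = 177.6 yr.

180 yr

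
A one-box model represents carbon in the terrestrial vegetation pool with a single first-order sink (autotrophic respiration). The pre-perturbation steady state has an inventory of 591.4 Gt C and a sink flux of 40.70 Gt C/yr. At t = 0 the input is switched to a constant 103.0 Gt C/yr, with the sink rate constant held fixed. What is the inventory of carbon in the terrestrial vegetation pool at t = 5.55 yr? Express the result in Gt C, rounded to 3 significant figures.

879 Gt C

Residence time τ = M₀/F₀ = 14.53 yr. The eventual steady state is M_∞ = M₀·(F₁/F₀) = 591.4 × 103.0/40.70 = 1496.7 Gt C.
The anomaly ΔM(t) = M(t) − M_∞ decays as ΔM₀·e^(−t/τ) with ΔM₀ = 591.4 − 1496.7 = −905.3 Gt C.
At t = 5.55 yr, e^(−t/τ) = e^(−0.3819) = 0.6825, so ΔM = −617.9 Gt C and M = 1496.7 − 617.9 = 878.79 Gt C.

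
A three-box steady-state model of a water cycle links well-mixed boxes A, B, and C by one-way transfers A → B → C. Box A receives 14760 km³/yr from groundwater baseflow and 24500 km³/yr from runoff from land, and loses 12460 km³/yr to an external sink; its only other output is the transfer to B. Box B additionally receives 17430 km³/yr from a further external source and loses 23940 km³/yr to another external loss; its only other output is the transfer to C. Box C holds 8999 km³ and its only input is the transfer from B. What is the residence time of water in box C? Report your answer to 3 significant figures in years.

Box A: F(A→B) = (14760 + 24500) − 12460 = 26800 km³/yr.
Box B: F(B→C) = (26800 + 17430) − 23940 = 20290 km³/yr.
Box C throughput = its input = 20290 km³/yr; τ = 8999 / 20290 = 0.4435 yr.

0.444 yr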